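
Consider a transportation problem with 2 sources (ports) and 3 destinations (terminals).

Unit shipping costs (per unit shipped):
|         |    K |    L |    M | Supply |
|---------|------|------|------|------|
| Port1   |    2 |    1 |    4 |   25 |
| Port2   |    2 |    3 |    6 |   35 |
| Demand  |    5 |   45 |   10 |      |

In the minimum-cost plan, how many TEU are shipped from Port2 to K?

Solving gives:
  Port1->L: 15 TEU
  Port1->M: 10 TEU
  Port2->K: 5 TEU
  Port2->L: 30 TEU
Total cost = 155.
So Port2→K carries 5 TEU.

5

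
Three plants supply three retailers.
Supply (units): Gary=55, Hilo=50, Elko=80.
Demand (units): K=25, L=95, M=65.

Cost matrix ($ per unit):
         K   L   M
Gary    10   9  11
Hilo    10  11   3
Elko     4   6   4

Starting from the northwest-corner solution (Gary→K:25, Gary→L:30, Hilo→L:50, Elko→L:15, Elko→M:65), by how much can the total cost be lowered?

375

Current plan cost = 25·10 + 30·9 + 50·11 + 15·6 + 65·4 = $1420.
Optimal plan:
  Gary–L: 55 × $9 = $495
  Hilo–M: 50 × $3 = $150
  Elko–K: 25 × $4 = $100
  Elko–L: 40 × $6 = $240
  Elko–M: 15 × $4 = $60
Optimal cost = $1045.
Saving = 1420 − 1045 = $375.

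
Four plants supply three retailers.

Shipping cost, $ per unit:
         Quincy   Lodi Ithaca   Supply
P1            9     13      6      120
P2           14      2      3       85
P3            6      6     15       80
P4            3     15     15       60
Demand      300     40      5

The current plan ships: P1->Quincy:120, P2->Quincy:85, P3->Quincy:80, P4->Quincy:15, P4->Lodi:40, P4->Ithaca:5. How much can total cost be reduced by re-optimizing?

1075

Current plan cost = 120·9 + 85·14 + 80·6 + 15·3 + 40·15 + 5·15 = $3470.
Optimal plan:
  P1->Quincy: 120 units
  P2->Quincy: 40 units
  P2->Lodi: 40 units
  P2->Ithaca: 5 units
  P3->Quincy: 80 units
  P4->Quincy: 60 units
Optimal cost = $2395.
Saving = 3470 − 2395 = $1075.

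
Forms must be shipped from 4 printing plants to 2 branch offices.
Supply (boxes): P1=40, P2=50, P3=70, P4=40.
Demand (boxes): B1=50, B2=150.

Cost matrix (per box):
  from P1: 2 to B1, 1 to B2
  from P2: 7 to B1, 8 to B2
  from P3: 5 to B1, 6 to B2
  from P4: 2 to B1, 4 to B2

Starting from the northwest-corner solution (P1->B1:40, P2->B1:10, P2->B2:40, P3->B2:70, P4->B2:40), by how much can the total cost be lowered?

120

Current plan cost = 40·2 + 10·7 + 40·8 + 70·6 + 40·4 = 1050.
Optimal plan:
  P1->B2: 40 × 1 = 40
  P2->B1: 10 × 7 = 70
  P2->B2: 40 × 8 = 320
  P3->B2: 70 × 6 = 420
  P4->B1: 40 × 2 = 80
Optimal cost = 930.
Saving = 1050 − 930 = 120.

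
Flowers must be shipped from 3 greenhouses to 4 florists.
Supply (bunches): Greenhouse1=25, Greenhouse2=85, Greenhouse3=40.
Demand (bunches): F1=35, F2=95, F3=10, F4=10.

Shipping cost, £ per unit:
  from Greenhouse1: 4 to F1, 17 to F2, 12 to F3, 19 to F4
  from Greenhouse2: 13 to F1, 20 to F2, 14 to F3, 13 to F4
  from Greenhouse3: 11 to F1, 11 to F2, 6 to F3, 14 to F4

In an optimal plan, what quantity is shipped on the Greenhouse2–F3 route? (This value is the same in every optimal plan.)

10

The minimum-cost plan:
  Greenhouse1–F1: 25 × £4 = £100
  Greenhouse2–F1: 10 × £13 = £130
  Greenhouse2–F2: 55 × £20 = £1100
  Greenhouse2–F3: 10 × £14 = £140
  Greenhouse2–F4: 10 × £13 = £130
  Greenhouse3–F2: 40 × £11 = £440
Total cost = £2040.
So Greenhouse2→F3 carries 10 bunches.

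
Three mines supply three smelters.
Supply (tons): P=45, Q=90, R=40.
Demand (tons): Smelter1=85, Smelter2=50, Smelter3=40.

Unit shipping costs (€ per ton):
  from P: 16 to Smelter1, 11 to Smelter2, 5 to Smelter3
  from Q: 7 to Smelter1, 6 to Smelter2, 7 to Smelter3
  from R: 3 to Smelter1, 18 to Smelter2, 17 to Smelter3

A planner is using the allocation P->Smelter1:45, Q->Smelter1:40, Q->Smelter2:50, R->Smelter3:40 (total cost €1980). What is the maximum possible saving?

Current plan cost = 45·16 + 40·7 + 50·6 + 40·17 = €1980.
Optimal plan:
  P–Smelter2: 5 × €11 = €55
  P–Smelter3: 40 × €5 = €200
  Q–Smelter1: 45 × €7 = €315
  Q–Smelter2: 45 × €6 = €270
  R–Smelter1: 40 × €3 = €120
Optimal cost = €960.
Saving = 1980 − 960 = €1020.

1020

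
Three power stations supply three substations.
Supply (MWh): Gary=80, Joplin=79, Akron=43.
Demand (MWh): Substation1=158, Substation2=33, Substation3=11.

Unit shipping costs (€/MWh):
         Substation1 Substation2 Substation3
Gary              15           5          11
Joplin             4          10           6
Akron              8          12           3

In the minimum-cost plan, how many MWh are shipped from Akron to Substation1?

Solving gives:
  Gary to Substation1: 47 × €15 = €705
  Gary to Substation2: 33 × €5 = €165
  Joplin to Substation1: 79 × €4 = €316
  Akron to Substation1: 32 × €8 = €256
  Akron to Substation3: 11 × €3 = €33
Total cost = €1475.
So Akron→Substation1 carries 32 MWh.

32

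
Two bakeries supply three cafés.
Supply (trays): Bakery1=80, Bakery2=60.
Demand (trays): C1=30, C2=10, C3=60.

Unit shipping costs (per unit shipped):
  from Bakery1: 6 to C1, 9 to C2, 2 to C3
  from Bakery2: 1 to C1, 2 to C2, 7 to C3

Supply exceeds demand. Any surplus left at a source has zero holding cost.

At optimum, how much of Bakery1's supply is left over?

20

Minimum-cost shipments:
  Bakery1->C3: 60 × 2 = 120
  Bakery2->C1: 30 × 1 = 30
  Bakery2->C2: 10 × 2 = 20
Total cost = 170.
Bakery1 ships 60 of its 80, leaving 20.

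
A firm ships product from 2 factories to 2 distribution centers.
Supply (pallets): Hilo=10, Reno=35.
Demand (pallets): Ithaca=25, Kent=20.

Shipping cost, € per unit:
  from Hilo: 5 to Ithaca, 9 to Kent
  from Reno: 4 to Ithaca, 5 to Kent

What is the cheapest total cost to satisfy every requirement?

A cheapest plan:
  Hilo->Ithaca: 10 × €5 = €50
  Reno->Ithaca: 15 × €4 = €60
  Reno->Kent: 20 × €5 = €100
Total = 50 + 60 + 100 = €210.
(Supply check: Hilo ships 10; Reno ships 35.)

210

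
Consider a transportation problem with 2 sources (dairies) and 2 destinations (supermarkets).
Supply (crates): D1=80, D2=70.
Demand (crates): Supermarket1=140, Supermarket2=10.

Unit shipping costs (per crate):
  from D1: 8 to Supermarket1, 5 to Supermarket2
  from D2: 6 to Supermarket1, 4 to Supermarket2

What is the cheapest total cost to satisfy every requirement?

1030

Optimal allocation:
  D1–Supermarket1: 70 × 8 = 560
  D1–Supermarket2: 10 × 5 = 50
  D2–Supermarket1: 70 × 6 = 420
Total = 560 + 50 + 420 = 1030.
(Supply check: D1 ships 80; D2 ships 70.)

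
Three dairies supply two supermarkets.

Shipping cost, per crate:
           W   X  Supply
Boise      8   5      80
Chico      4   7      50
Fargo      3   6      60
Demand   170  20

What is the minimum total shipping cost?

An optimal shipping plan:
  Boise->W: 60 × 8 = 480
  Boise->X: 20 × 5 = 100
  Chico->W: 50 × 4 = 200
  Fargo->W: 60 × 3 = 180
Total = 480 + 100 + 200 + 180 = 960.

960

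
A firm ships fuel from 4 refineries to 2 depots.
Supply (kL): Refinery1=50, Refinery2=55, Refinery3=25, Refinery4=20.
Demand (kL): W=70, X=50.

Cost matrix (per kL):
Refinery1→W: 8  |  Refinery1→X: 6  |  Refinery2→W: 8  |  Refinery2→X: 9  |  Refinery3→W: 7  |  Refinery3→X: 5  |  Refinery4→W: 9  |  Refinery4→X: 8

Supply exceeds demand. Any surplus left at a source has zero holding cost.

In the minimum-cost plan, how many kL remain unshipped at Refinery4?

An optimal plan:
  Refinery1->X: 50 × 6 = 300
  Refinery2->W: 45 × 8 = 360
  Refinery3->W: 25 × 7 = 175
Total cost = 835.
Refinery4 ships 0 of its 20, leaving 20.

20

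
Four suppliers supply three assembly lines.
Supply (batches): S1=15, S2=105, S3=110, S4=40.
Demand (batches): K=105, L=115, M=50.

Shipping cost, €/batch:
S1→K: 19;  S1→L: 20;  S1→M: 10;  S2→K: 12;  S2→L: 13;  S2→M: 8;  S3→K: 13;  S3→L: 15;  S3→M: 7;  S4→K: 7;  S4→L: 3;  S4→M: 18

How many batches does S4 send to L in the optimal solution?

Optimal shipments:
  S1->M: 15 × €10 = €150
  S2->K: 30 × €12 = €360
  S2->L: 75 × €13 = €975
  S3->K: 75 × €13 = €975
  S3->M: 35 × €7 = €245
  S4->L: 40 × €3 = €120
Total cost = €2825.
So S4→L carries 40 batches.

40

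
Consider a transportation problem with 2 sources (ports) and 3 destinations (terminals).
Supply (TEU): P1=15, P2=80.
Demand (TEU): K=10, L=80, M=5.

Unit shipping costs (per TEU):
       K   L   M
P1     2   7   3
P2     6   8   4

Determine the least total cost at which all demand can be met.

An optimal shipping plan:
  P1->K: 10 × 2 = 20
  P1->M: 5 × 3 = 15
  P2->L: 80 × 8 = 640
Total = 20 + 15 + 640 = 675.

675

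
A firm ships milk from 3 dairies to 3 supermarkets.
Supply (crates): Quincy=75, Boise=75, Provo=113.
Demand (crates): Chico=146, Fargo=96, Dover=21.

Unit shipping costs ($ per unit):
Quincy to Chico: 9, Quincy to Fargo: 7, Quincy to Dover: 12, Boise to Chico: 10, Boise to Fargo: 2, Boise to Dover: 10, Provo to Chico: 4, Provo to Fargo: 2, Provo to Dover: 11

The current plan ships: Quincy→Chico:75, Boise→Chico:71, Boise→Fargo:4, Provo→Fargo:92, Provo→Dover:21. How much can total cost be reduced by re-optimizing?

510

Current plan cost = 75·9 + 71·10 + 4·2 + 92·2 + 21·11 = $1808.
Optimal plan:
  Quincy–Chico: 33 × $9 = $297
  Quincy–Fargo: 21 × $7 = $147
  Quincy–Dover: 21 × $12 = $252
  Boise–Fargo: 75 × $2 = $150
  Provo–Chico: 113 × $4 = $452
Optimal cost = $1298.
Saving = 1808 − 1298 = $510.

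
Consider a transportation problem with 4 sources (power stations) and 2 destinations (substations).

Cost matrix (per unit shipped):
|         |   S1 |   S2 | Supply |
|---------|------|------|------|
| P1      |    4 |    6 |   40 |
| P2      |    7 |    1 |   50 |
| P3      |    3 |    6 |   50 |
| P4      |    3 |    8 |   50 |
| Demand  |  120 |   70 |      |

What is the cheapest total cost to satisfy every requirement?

Optimal allocation:
  P1→S1: 20 × 4 = 80
  P1→S2: 20 × 6 = 120
  P2→S2: 50 × 1 = 50
  P3→S1: 50 × 3 = 150
  P4→S1: 50 × 3 = 150
Total = 80 + 120 + 50 + 150 + 150 = 550.
(Supply check: P1 ships 40; P2 ships 50; P3 ships 50; P4 ships 50.)

550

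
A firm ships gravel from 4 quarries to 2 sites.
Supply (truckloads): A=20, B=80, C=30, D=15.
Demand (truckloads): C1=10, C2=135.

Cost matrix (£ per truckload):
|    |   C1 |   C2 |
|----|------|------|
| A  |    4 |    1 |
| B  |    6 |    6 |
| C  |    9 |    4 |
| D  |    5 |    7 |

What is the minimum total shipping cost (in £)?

One minimum-cost allocation:
  A–C2: 20 × £1 = £20
  B–C2: 80 × £6 = £480
  C–C2: 30 × £4 = £120
  D–C1: 10 × £5 = £50
  D–C2: 5 × £7 = £35
Total = 20 + 480 + 120 + 50 + 35 = £705.

705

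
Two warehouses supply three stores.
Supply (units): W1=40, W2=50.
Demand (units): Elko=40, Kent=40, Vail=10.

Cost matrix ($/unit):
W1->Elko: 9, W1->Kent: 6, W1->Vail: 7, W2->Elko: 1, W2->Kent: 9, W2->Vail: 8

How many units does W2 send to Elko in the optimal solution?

Optimal shipments:
  W1 to Kent: 40 × $6 = $240
  W2 to Elko: 40 × $1 = $40
  W2 to Vail: 10 × $8 = $80
Total cost = $360.
So W2→Elko carries 40 units.

40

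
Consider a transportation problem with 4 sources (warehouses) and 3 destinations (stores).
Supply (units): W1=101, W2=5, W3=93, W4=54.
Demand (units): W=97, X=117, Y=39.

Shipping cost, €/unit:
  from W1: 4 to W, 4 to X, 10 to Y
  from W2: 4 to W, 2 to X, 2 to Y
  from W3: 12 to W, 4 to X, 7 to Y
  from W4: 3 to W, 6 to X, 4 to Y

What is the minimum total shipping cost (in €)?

982

An optimal shipping plan:
  W1 to W: 77 × €4 = €308
  W1 to X: 24 × €4 = €96
  W2 to Y: 5 × €2 = €10
  W3 to X: 93 × €4 = €372
  W4 to W: 20 × €3 = €60
  W4 to Y: 34 × €4 = €136
Total = 308 + 96 + 10 + 372 + 60 + 136 = €982.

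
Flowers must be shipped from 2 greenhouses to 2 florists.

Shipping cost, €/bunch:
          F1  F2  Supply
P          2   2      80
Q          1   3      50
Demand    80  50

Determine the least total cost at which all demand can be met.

210

An optimal shipping plan:
  P->F1: 30 × €2 = €60
  P->F2: 50 × €2 = €100
  Q->F1: 50 × €1 = €50
Total = 60 + 100 + 50 = €210.
(Supply check: P ships 80; Q ships 50.)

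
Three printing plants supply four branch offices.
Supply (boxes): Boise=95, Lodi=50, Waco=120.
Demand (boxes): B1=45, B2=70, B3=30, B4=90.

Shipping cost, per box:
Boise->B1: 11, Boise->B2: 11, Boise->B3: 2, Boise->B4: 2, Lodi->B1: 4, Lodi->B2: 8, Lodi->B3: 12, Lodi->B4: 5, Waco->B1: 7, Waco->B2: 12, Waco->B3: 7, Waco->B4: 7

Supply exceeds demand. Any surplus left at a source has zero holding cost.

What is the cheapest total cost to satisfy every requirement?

A cheapest plan:
  Boise→B3: 30 × 2 = 60
  Boise→B4: 65 × 2 = 130
  Lodi→B2: 50 × 8 = 400
  Waco→B1: 45 × 7 = 315
  Waco→B2: 20 × 12 = 240
  Waco→B4: 25 × 7 = 175
Total = 60 + 130 + 400 + 315 + 240 + 175 = 1320.
(Supply check: Boise ships 95; Lodi ships 50; Waco ships 90.)

1320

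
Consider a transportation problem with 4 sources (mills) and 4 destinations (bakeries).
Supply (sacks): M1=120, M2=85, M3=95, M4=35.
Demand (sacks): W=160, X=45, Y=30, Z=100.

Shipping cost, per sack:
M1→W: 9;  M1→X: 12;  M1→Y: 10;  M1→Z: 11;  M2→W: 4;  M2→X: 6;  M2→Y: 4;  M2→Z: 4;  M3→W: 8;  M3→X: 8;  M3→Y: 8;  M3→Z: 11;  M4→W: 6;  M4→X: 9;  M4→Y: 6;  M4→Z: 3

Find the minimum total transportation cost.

2285

An optimal shipping plan:
  M1->W: 120 × 9 = 1080
  M2->W: 20 × 4 = 80
  M2->Z: 65 × 4 = 260
  M3->W: 20 × 8 = 160
  M3->X: 45 × 8 = 360
  M3->Y: 30 × 8 = 240
  M4->Z: 35 × 3 = 105
Total = 1080 + 80 + 260 + 160 + 360 + 240 + 105 = 2285.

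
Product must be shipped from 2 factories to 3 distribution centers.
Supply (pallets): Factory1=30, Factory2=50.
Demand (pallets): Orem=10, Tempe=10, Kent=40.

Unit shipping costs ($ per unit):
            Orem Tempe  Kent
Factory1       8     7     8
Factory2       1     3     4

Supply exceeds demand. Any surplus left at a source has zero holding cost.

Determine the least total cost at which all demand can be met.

240

A cheapest plan:
  Factory1–Tempe: 10 pallets
  Factory2–Orem: 10 pallets
  Factory2–Kent: 40 pallets
Total cost = $240.
(Supply check: Factory1 ships 10; Factory2 ships 50.)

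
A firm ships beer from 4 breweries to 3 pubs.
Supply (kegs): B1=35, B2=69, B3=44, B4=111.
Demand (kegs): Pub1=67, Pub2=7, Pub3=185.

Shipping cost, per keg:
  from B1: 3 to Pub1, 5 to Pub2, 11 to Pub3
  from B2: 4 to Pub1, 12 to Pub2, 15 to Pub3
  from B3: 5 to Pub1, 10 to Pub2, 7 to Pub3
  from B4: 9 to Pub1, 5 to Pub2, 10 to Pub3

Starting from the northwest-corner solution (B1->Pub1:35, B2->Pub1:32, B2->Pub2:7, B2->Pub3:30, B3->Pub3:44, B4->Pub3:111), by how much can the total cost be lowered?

Current plan cost = 35·3 + 32·4 + 7·12 + 30·15 + 44·7 + 111·10 = 2185.
Optimal plan:
  B1→Pub2: 7 × 5 = 35
  B1→Pub3: 28 × 11 = 308
  B2→Pub1: 67 × 4 = 268
  B2→Pub3: 2 × 15 = 30
  B3→Pub3: 44 × 7 = 308
  B4→Pub3: 111 × 10 = 1110
Optimal cost = 2059.
Saving = 2185 − 2059 = 126.

126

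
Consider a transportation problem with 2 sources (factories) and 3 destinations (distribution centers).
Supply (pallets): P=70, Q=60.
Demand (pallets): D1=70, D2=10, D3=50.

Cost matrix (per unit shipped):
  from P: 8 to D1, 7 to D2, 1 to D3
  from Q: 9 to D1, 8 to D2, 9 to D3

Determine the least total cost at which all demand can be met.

740

One minimum-cost allocation:
  P→D1: 10 pallets
  P→D2: 10 pallets
  P→D3: 50 pallets
  Q→D1: 60 pallets
Total cost = 740.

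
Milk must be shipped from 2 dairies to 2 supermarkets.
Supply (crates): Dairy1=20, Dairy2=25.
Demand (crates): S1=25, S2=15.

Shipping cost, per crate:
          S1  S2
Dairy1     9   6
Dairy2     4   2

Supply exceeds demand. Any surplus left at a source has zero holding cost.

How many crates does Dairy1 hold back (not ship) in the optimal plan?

An optimal plan:
  Dairy1–S2: 15 crates
  Dairy2–S1: 25 crates
Total cost = 190.
Dairy1 ships 15 of its 20, leaving 5.

5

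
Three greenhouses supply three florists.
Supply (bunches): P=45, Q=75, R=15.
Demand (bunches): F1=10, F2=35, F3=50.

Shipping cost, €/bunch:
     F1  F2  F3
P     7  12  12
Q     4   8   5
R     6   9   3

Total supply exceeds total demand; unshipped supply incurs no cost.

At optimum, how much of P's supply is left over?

An optimal plan:
  P→F1: 5 bunches
  Q→F1: 5 bunches
  Q→F2: 35 bunches
  Q→F3: 35 bunches
  R→F3: 15 bunches
Total cost = €555.
P ships 5 of its 45, leaving 40.

40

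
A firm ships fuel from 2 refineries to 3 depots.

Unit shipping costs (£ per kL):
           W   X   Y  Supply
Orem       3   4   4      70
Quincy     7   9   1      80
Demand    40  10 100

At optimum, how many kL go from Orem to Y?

The minimum-cost plan:
  Orem->W: 40 × £3 = £120
  Orem->X: 10 × £4 = £40
  Orem->Y: 20 × £4 = £80
  Quincy->Y: 80 × £1 = £80
Total cost = £320.
So Orem→Y carries 20 kL.

20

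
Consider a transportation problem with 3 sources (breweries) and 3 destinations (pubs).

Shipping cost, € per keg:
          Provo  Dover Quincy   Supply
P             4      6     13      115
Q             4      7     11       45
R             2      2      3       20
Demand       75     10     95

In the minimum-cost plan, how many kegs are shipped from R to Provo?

0

Optimal shipments:
  P–Provo: 75 × €4 = €300
  P–Dover: 10 × €6 = €60
  P–Quincy: 30 × €13 = €390
  Q–Quincy: 45 × €11 = €495
  R–Quincy: 20 × €3 = €60
Total cost = €1305.
The route R→Provo is not used.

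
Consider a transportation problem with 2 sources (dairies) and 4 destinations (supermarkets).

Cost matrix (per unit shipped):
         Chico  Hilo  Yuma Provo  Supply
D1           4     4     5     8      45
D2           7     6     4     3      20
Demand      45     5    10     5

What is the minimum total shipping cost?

A cheapest plan:
  D1–Chico: 45 crates
  D2–Hilo: 5 crates
  D2–Yuma: 10 crates
  D2–Provo: 5 crates
Total cost = 265.

265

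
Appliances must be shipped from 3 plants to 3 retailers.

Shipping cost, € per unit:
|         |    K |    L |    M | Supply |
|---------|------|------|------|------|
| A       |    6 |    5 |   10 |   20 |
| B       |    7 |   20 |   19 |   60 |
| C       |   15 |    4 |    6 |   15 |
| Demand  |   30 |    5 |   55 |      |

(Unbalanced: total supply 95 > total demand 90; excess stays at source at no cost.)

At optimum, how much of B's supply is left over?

5

An optimal plan:
  A–L: 5 × €5 = €25
  A–M: 15 × €10 = €150
  B–K: 30 × €7 = €210
  B–M: 25 × €19 = €475
  C–M: 15 × €6 = €90
Total cost = €950.
B ships 55 of its 60, leaving 5.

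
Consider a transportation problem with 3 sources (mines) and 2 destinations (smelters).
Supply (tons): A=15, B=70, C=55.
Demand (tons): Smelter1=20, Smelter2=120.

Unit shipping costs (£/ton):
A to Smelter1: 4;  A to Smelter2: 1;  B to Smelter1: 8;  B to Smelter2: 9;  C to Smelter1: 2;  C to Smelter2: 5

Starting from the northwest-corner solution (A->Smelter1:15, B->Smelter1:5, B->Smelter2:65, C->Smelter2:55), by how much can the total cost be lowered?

Current plan cost = 15·4 + 5·8 + 65·9 + 55·5 = £960.
Optimal plan:
  A–Smelter2: 15 × £1 = £15
  B–Smelter2: 70 × £9 = £630
  C–Smelter1: 20 × £2 = £40
  C–Smelter2: 35 × £5 = £175
Optimal cost = £860.
Saving = 960 − 860 = £100.

100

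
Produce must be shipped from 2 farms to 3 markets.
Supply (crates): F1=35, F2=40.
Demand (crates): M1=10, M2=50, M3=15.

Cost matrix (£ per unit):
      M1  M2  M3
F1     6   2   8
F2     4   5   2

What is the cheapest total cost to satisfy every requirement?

A cheapest plan:
  F1->M2: 35 crates
  F2->M1: 10 crates
  F2->M2: 15 crates
  F2->M3: 15 crates
Total cost = £215.

215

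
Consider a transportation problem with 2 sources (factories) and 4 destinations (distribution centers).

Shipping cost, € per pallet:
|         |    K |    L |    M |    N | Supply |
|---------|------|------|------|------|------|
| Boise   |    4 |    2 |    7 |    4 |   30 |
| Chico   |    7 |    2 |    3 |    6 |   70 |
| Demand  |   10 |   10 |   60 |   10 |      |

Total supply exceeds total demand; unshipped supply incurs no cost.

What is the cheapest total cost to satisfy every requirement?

Optimal allocation:
  Boise to K: 10 × €4 = €40
  Boise to L: 10 × €2 = €20
  Boise to N: 10 × €4 = €40
  Chico to M: 60 × €3 = €180
Total = 40 + 20 + 40 + 180 = €280.
(Supply check: Boise ships 30; Chico ships 60.)

280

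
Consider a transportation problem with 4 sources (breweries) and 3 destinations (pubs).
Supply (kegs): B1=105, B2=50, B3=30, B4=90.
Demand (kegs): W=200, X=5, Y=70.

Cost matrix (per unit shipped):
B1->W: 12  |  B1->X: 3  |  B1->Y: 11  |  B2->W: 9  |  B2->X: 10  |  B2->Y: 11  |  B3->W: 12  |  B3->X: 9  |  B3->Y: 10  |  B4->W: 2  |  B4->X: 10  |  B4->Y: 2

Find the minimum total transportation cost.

2105

Optimal allocation:
  B1 to W: 60 × 12 = 720
  B1 to X: 5 × 3 = 15
  B1 to Y: 40 × 11 = 440
  B2 to W: 50 × 9 = 450
  B3 to Y: 30 × 10 = 300
  B4 to W: 90 × 2 = 180
Total = 720 + 15 + 440 + 450 + 300 + 180 = 2105.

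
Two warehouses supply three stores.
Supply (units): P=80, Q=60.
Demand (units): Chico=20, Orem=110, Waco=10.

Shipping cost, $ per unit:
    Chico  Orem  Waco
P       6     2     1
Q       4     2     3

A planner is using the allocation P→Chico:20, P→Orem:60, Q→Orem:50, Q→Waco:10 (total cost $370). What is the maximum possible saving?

Current plan cost = 20·6 + 60·2 + 50·2 + 10·3 = $370.
Optimal plan:
  P->Orem: 70 × $2 = $140
  P->Waco: 10 × $1 = $10
  Q->Chico: 20 × $4 = $80
  Q->Orem: 40 × $2 = $80
Optimal cost = $310.
Saving = 370 − 310 = $60.

60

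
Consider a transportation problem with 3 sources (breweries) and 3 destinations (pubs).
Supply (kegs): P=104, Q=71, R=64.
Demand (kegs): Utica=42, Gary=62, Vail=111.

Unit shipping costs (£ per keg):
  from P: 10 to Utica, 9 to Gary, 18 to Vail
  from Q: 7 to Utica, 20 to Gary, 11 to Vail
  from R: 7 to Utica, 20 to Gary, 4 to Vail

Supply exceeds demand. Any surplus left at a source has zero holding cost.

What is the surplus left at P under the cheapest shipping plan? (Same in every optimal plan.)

Minimum-cost shipments:
  P–Utica: 18 × £10 = £180
  P–Gary: 62 × £9 = £558
  Q–Utica: 24 × £7 = £168
  Q–Vail: 47 × £11 = £517
  R–Vail: 64 × £4 = £256
Total cost = £1679.
P ships 80 of its 104, leaving 24.

24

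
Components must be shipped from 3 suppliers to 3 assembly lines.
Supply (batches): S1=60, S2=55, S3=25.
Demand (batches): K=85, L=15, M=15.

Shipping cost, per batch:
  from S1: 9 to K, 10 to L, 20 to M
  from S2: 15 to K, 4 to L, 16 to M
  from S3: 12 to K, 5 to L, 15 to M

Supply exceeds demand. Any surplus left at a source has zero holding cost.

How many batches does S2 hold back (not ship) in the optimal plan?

An optimal plan:
  S1->K: 60 × 9 = 540
  S2->L: 15 × 4 = 60
  S2->M: 15 × 16 = 240
  S3->K: 25 × 12 = 300
Total cost = 1140.
S2 ships 30 of its 55, leaving 25.

25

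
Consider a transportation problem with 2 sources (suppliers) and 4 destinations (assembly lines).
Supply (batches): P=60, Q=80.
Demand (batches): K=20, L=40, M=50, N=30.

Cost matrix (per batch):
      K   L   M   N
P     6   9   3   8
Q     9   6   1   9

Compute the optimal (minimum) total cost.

An optimal shipping plan:
  P→K: 20 × 6 = 120
  P→M: 10 × 3 = 30
  P→N: 30 × 8 = 240
  Q→L: 40 × 6 = 240
  Q→M: 40 × 1 = 40
Total = 120 + 30 + 240 + 240 + 40 = 670.
(Supply check: P ships 60; Q ships 80.)

670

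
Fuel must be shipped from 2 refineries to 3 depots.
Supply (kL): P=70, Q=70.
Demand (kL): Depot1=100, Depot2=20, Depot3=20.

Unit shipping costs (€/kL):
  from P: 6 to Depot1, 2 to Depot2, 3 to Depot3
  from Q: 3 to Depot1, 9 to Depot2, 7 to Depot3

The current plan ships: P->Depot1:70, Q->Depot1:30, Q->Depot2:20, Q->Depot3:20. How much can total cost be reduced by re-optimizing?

340

Current plan cost = 70·6 + 30·3 + 20·9 + 20·7 = €830.
Optimal plan:
  P→Depot1: 30 × €6 = €180
  P→Depot2: 20 × €2 = €40
  P→Depot3: 20 × €3 = €60
  Q→Depot1: 70 × €3 = €210
Optimal cost = €490.
Saving = 830 − 490 = €340.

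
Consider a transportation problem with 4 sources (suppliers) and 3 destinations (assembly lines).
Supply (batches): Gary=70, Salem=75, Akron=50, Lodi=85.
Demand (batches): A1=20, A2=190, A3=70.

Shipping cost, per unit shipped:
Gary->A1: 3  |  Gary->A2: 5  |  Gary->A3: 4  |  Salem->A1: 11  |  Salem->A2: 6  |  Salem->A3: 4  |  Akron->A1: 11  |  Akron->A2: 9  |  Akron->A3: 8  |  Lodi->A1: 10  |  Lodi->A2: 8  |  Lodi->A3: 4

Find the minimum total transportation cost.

An optimal shipping plan:
  Gary->A1: 20 × 3 = 60
  Gary->A2: 50 × 5 = 250
  Salem->A2: 75 × 6 = 450
  Akron->A2: 50 × 9 = 450
  Lodi->A2: 15 × 8 = 120
  Lodi->A3: 70 × 4 = 280
Total = 60 + 250 + 450 + 450 + 120 + 280 = 1610.

1610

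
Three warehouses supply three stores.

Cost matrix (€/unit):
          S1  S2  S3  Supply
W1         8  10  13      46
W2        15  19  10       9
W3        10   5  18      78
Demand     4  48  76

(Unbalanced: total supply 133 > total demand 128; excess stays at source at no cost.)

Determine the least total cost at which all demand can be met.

An optimal shipping plan:
  W1 to S3: 46 × €13 = €598
  W2 to S3: 9 × €10 = €90
  W3 to S1: 4 × €10 = €40
  W3 to S2: 48 × €5 = €240
  W3 to S3: 21 × €18 = €378
Total = 598 + 90 + 40 + 240 + 378 = €1346.

1346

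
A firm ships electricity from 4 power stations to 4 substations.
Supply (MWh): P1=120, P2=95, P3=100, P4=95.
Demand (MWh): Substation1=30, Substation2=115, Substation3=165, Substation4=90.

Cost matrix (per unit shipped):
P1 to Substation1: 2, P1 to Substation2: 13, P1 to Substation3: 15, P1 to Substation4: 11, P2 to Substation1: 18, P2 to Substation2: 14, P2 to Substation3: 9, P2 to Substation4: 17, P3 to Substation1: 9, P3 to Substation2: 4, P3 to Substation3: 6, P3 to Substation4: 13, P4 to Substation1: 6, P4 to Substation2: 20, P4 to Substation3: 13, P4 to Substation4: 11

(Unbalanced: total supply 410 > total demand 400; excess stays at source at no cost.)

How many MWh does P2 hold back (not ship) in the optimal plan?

0

Minimum-cost shipments:
  P1->Substation1: 30 × 2 = 60
  P1->Substation2: 15 × 13 = 195
  P1->Substation4: 75 × 11 = 825
  P2->Substation3: 95 × 9 = 855
  P3->Substation2: 100 × 4 = 400
  P4->Substation3: 70 × 13 = 910
  P4->Substation4: 15 × 11 = 165
Total cost = 3410.
P2 ships 95 of its 95, leaving 0.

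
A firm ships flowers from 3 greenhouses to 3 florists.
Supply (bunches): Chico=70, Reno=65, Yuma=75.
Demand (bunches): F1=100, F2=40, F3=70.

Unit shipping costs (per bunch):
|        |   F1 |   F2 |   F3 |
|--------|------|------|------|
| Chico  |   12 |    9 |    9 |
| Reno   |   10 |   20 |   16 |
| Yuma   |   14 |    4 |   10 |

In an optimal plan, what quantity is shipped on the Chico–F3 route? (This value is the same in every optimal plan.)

Optimal shipments:
  Chico→F1: 35 bunches
  Chico→F3: 35 bunches
  Reno→F1: 65 bunches
  Yuma→F2: 40 bunches
  Yuma→F3: 35 bunches
Total cost = 1895.
So Chico→F3 carries 35 bunches.

35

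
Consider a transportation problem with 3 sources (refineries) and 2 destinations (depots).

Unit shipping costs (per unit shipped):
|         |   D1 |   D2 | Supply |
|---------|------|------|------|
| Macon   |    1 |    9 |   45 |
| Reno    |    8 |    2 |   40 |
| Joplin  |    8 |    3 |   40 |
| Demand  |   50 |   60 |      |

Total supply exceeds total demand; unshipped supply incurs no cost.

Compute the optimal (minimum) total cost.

One minimum-cost allocation:
  Macon->D1: 45 × 1 = 45
  Reno->D2: 40 × 2 = 80
  Joplin->D1: 5 × 8 = 40
  Joplin->D2: 20 × 3 = 60
Total = 45 + 80 + 40 + 60 = 225.
(Supply check: Macon ships 45; Reno ships 40; Joplin ships 25.)

225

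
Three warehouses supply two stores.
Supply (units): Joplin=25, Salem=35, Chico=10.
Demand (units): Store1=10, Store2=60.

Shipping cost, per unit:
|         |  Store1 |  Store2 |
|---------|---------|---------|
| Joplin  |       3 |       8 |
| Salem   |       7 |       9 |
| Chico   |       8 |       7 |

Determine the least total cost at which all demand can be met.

Optimal allocation:
  Joplin to Store1: 10 × 3 = 30
  Joplin to Store2: 15 × 8 = 120
  Salem to Store2: 35 × 9 = 315
  Chico to Store2: 10 × 7 = 70
Total = 30 + 120 + 315 + 70 = 535.
(Supply check: Joplin ships 25; Salem ships 35; Chico ships 10.)

535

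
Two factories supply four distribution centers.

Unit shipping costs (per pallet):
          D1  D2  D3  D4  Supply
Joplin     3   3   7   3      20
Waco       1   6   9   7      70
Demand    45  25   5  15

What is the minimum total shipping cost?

One minimum-cost allocation:
  Joplin to D2: 5 × 3 = 15
  Joplin to D4: 15 × 3 = 45
  Waco to D1: 45 × 1 = 45
  Waco to D2: 20 × 6 = 120
  Waco to D3: 5 × 9 = 45
Total = 15 + 45 + 45 + 120 + 45 = 270.

270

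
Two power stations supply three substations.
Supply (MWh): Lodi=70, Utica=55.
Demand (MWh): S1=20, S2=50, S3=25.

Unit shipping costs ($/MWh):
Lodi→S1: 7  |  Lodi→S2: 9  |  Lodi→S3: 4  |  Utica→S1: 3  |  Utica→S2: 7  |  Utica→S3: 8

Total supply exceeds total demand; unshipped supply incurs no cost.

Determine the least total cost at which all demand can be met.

A cheapest plan:
  Lodi→S2: 15 × $9 = $135
  Lodi→S3: 25 × $4 = $100
  Utica→S1: 20 × $3 = $60
  Utica→S2: 35 × $7 = $245
Total = 135 + 100 + 60 + 245 = $540.

540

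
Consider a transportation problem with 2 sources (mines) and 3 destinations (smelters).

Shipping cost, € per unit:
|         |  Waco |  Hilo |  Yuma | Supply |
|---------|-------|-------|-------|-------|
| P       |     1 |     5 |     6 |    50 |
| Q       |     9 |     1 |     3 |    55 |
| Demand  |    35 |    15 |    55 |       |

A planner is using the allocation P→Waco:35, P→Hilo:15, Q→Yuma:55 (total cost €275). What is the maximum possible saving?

Current plan cost = 35·1 + 15·5 + 55·3 = €275.
Optimal plan:
  P→Waco: 35 × €1 = €35
  P→Yuma: 15 × €6 = €90
  Q→Hilo: 15 × €1 = €15
  Q→Yuma: 40 × €3 = €120
Optimal cost = €260.
Saving = 275 − 260 = €15.

15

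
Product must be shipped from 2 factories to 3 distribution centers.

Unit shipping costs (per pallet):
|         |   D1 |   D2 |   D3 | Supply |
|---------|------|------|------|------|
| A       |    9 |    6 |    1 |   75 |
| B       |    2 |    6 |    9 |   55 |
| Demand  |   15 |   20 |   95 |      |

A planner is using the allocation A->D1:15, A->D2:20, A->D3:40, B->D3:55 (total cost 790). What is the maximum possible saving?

Current plan cost = 15·9 + 20·6 + 40·1 + 55·9 = 790.
Optimal plan:
  A–D3: 75 × 1 = 75
  B–D1: 15 × 2 = 30
  B–D2: 20 × 6 = 120
  B–D3: 20 × 9 = 180
Optimal cost = 405.
Saving = 790 − 405 = 385.

385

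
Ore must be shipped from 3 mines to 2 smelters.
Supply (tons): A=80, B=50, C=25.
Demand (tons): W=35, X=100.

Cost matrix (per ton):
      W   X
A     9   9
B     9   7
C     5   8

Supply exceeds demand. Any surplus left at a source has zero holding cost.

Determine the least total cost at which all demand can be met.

An optimal shipping plan:
  A->W: 10 tons
  A->X: 50 tons
  B->X: 50 tons
  C->W: 25 tons
Total cost = 1015.

1015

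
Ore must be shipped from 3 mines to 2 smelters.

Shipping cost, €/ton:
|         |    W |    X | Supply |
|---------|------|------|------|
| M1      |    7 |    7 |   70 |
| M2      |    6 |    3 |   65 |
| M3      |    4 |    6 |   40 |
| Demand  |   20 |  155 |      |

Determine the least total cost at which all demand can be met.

885

A cheapest plan:
  M1→X: 70 × €7 = €490
  M2→X: 65 × €3 = €195
  M3→W: 20 × €4 = €80
  M3→X: 20 × €6 = €120
Total = 490 + 195 + 80 + 120 = €885.
(Supply check: M1 ships 70; M2 ships 65; M3 ships 40.)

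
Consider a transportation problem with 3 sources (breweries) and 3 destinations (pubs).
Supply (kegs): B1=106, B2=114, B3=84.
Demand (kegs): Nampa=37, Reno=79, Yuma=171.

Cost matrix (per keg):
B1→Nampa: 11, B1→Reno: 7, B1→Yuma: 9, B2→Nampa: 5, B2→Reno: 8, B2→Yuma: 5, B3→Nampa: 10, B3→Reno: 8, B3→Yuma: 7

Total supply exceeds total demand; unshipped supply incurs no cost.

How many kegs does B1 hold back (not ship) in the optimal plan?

17

An optimal plan:
  B1→Reno: 79 × 7 = 553
  B1→Yuma: 10 × 9 = 90
  B2→Nampa: 37 × 5 = 185
  B2→Yuma: 77 × 5 = 385
  B3→Yuma: 84 × 7 = 588
Total cost = 1801.
B1 ships 89 of its 106, leaving 17.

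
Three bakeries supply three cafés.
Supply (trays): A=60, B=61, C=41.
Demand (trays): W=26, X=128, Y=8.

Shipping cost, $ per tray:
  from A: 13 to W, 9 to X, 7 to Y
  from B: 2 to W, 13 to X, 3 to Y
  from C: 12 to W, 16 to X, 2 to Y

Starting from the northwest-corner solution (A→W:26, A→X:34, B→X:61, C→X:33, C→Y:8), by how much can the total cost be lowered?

390

Current plan cost = 26·13 + 34·9 + 61·13 + 33·16 + 8·2 = $1981.
Optimal plan:
  A–X: 60 × $9 = $540
  B–W: 26 × $2 = $52
  B–X: 35 × $13 = $455
  C–X: 33 × $16 = $528
  C–Y: 8 × $2 = $16
Optimal cost = $1591.
Saving = 1981 − 1591 = $390.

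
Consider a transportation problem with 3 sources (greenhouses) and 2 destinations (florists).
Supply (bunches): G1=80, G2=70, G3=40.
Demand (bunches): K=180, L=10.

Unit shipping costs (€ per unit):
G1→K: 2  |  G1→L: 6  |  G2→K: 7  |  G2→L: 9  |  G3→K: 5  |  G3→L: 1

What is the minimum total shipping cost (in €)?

810

A cheapest plan:
  G1–K: 80 × €2 = €160
  G2–K: 70 × €7 = €490
  G3–K: 30 × €5 = €150
  G3–L: 10 × €1 = €10
Total = 160 + 490 + 150 + 10 = €810.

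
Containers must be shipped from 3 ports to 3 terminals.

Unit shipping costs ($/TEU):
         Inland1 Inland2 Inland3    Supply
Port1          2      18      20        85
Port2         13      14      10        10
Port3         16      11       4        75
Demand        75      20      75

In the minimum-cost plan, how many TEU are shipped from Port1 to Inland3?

Solving gives:
  Port1 to Inland1: 75 × $2 = $150
  Port1 to Inland2: 10 × $18 = $180
  Port2 to Inland2: 10 × $14 = $140
  Port3 to Inland3: 75 × $4 = $300
Total cost = $770.
The route Port1→Inland3 is not used.

0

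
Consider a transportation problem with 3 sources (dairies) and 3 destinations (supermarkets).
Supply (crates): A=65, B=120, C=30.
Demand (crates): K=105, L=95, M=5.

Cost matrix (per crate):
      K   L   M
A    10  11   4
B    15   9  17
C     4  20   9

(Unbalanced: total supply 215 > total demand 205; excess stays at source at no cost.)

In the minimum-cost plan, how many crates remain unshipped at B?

An optimal plan:
  A to K: 60 × 10 = 600
  A to M: 5 × 4 = 20
  B to K: 15 × 15 = 225
  B to L: 95 × 9 = 855
  C to K: 30 × 4 = 120
Total cost = 1820.
B ships 110 of its 120, leaving 10.

10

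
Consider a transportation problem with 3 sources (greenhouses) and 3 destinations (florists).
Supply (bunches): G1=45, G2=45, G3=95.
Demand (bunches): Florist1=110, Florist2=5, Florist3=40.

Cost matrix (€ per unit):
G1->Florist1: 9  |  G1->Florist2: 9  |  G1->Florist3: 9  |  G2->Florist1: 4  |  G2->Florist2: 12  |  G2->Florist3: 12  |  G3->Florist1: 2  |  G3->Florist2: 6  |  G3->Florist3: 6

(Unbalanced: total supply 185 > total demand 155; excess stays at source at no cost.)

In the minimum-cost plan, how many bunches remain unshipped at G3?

Minimum-cost shipments:
  G1→Florist2: 5 × €9 = €45
  G1→Florist3: 10 × €9 = €90
  G2→Florist1: 45 × €4 = €180
  G3→Florist1: 65 × €2 = €130
  G3→Florist3: 30 × €6 = €180
Total cost = €625.
G3 ships 95 of its 95, leaving 0.

0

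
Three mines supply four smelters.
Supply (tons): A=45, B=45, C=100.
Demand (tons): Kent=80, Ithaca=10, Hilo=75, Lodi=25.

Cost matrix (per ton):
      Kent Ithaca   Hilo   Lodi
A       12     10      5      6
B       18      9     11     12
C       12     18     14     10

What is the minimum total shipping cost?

A cheapest plan:
  A->Hilo: 40 × 5 = 200
  A->Lodi: 5 × 6 = 30
  B->Ithaca: 10 × 9 = 90
  B->Hilo: 35 × 11 = 385
  C->Kent: 80 × 12 = 960
  C->Lodi: 20 × 10 = 200
Total = 200 + 30 + 90 + 385 + 960 + 200 = 1865.

1865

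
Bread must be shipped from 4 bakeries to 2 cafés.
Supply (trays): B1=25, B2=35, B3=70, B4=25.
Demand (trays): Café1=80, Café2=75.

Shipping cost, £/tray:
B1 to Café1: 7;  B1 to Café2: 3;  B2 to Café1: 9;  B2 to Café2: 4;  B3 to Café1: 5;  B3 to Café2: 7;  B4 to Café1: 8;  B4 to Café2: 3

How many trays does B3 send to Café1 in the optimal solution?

70

Solving gives:
  B1–Café1: 10 × £7 = £70
  B1–Café2: 15 × £3 = £45
  B2–Café2: 35 × £4 = £140
  B3–Café1: 70 × £5 = £350
  B4–Café2: 25 × £3 = £75
Total cost = £680.
So B3→Café1 carries 70 trays.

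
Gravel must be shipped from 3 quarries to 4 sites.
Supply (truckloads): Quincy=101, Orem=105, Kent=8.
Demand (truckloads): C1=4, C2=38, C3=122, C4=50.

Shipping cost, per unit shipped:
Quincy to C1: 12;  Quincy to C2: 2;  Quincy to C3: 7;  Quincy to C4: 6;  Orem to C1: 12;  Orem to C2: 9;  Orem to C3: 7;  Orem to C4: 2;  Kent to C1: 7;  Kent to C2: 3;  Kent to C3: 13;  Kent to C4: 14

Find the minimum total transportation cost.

1062

One minimum-cost allocation:
  Quincy→C2: 34 × 2 = 68
  Quincy→C3: 67 × 7 = 469
  Orem→C3: 55 × 7 = 385
  Orem→C4: 50 × 2 = 100
  Kent→C1: 4 × 7 = 28
  Kent→C2: 4 × 3 = 12
Total = 68 + 469 + 385 + 100 + 28 + 12 = 1062.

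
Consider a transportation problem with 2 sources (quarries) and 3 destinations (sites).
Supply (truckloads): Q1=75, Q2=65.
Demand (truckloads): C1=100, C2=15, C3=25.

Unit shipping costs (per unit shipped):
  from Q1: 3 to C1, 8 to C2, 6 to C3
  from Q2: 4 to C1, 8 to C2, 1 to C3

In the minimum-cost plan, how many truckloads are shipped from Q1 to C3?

0

The minimum-cost plan:
  Q1 to C1: 75 × 3 = 225
  Q2 to C1: 25 × 4 = 100
  Q2 to C2: 15 × 8 = 120
  Q2 to C3: 25 × 1 = 25
Total cost = 470.
The route Q1→C3 is not used.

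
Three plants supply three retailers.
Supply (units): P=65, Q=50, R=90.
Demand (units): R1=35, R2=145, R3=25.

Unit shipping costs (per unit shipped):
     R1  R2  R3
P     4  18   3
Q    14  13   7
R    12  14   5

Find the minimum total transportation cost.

A cheapest plan:
  P→R1: 35 × 4 = 140
  P→R2: 5 × 18 = 90
  P→R3: 25 × 3 = 75
  Q→R2: 50 × 13 = 650
  R→R2: 90 × 14 = 1260
Total = 140 + 90 + 75 + 650 + 1260 = 2215.

2215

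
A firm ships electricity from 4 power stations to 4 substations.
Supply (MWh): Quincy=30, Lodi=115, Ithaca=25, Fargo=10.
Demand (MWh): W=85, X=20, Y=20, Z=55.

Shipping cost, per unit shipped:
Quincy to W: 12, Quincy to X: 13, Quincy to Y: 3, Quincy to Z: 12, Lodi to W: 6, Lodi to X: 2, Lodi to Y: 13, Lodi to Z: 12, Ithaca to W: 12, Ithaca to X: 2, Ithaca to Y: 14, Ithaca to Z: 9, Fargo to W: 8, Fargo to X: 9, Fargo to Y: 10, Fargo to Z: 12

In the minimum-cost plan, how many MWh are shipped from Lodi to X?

20

Optimal shipments:
  Quincy to Y: 20 × 3 = 60
  Quincy to Z: 10 × 12 = 120
  Lodi to W: 85 × 6 = 510
  Lodi to X: 20 × 2 = 40
  Lodi to Z: 10 × 12 = 120
  Ithaca to Z: 25 × 9 = 225
  Fargo to Z: 10 × 12 = 120
Total cost = 1195.
So Lodi→X carries 20 MWh.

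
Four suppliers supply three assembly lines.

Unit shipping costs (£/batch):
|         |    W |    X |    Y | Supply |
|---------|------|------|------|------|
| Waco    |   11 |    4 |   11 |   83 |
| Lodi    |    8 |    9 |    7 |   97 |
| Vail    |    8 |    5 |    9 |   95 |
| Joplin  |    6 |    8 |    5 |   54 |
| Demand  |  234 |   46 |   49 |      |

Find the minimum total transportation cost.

Optimal allocation:
  Waco→W: 37 batches
  Waco→X: 46 batches
  Lodi→W: 97 batches
  Vail→W: 95 batches
  Joplin→W: 5 batches
  Joplin→Y: 49 batches
Total cost = £2402.

2402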